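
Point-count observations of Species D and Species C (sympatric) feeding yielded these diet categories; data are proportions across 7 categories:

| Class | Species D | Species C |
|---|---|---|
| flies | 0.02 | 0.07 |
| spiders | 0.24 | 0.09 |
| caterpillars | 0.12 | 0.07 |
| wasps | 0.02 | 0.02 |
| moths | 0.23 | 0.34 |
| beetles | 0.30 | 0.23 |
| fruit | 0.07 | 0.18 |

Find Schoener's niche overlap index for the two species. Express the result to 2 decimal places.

0.73

Σ|p₁ᵢ − p₂ᵢ| = 0.05 + 0.15 + 0.05 + 0.00 + 0.11 + 0.07 + 0.11 = 0.54
D = 1 − ½ × 0.54 = 1 − 0.270 = 0.7300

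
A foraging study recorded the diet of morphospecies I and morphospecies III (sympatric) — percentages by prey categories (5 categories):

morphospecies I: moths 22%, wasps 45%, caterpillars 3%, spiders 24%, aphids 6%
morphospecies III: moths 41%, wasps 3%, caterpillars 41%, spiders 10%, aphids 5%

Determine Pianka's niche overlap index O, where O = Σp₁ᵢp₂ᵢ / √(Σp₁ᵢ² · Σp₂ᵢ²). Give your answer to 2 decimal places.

Convert percentages to proportions (divide by 100).
Σ p₁ᵢp₂ᵢ = 0.0902 + 0.0135 + 0.0123 + 0.0240 + 0.0030 = 0.1430
Σp_1ᵢ² = 0.22² + 0.45² + 0.03² + 0.24² + 0.06² = 0.0484 + 0.2025 + 0.0009 + 0.0576 + 0.0036 = 0.3130
Σp_2ᵢ² = 0.41² + 0.03² + 0.41² + 0.10² + 0.05² = 0.1681 + 0.0009 + 0.1681 + 0.0100 + 0.0025 = 0.3496
O = 0.1430 / √(0.3130 × 0.3496) = 0.1430 / 0.33079 = 0.4323

0.43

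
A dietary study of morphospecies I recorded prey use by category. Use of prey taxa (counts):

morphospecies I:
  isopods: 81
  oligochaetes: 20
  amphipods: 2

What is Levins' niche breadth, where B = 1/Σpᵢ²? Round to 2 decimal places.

Proportions for morphospecies I (n=103): 81/103=0.7864, 20/103=0.1942, 2/103=0.0194
Σpᵢ² = 0.7864² + 0.1942² + 0.0194² = 0.618425 + 0.037714 + 0.000376 = 0.656515
B = 1 / 0.656515 = 1.5232

1.52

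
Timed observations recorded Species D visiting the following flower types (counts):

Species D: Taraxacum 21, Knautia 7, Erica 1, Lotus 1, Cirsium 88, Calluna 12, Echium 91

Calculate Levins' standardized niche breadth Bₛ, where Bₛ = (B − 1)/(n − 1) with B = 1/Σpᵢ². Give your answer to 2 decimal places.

Proportions for Species D (n=221): 21/221=0.0950, 7/221=0.0317, 1/221=0.0045, 1/221=0.0045, 88/221=0.3982, 12/221=0.0543, 91/221=0.4118
Σpᵢ² = 0.0950² + 0.0317² + 0.0045² + 0.0045² + 0.3982² + 0.0543² + 0.4118² = 0.009025 + 0.001005 + 0.000020 + 0.000020 + 0.158563 + 0.002948 + 0.169579 = 0.341160
B = 1 / 0.341160 = 2.9312
Bₛ = (B − 1)/(n − 1) = (2.9312 − 1)/(7 − 1) = 1.9312/6 = 0.3219

0.32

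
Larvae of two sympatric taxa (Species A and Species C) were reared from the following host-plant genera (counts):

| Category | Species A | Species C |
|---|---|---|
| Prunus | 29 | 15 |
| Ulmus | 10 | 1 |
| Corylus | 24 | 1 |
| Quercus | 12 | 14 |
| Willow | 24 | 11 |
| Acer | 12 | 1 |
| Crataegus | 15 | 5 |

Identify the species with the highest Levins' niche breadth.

Proportions for Species A (n=126): 29/126=0.2302, 10/126=0.0794, 24/126=0.1905, 12/126=0.0952, 24/126=0.1905, 12/126=0.0952, 15/126=0.1190
Proportions for Species C (n=48): 15/48=0.3125, 1/48=0.0208, 1/48=0.0208, 14/48=0.2917, 11/48=0.2292, 1/48=0.0208, 5/48=0.1042
Σp_Aᵢ² = 0.2302² + 0.0794² + 0.1905² + 0.0952² + 0.1905² + 0.0952² + 0.1190² = 0.052992 + 0.006304 + 0.036290 + 0.009063 + 0.036290 + 0.009063 + 0.014161 = 0.164163
B_A = 1 / 0.164163 = 6.0915
Σp_Cᵢ² = 0.3125² + 0.0208² + 0.0208² + 0.2917² + 0.2292² + 0.0208² + 0.1042² = 0.097656 + 0.000433 + 0.000433 + 0.085089 + 0.052533 + 0.000433 + 0.010858 = 0.247435
B_C = 1 / 0.247435 = 4.0415
Highest B → broadest niche (most generalist): Species A (B = 6.09).

Species A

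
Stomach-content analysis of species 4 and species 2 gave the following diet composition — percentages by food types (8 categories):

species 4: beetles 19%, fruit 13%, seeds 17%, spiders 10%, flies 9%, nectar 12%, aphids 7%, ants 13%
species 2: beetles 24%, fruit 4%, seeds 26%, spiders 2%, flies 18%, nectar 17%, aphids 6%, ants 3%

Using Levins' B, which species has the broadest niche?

species 4

Convert percentages to proportions (divide by 100).
Σp_4ᵢ² = 0.19² + 0.13² + 0.17² + 0.10² + 0.09² + 0.12² + 0.07² + 0.13² = 0.0361 + 0.0169 + 0.0289 + 0.0100 + 0.0081 + 0.0144 + 0.0049 + 0.0169 = 0.1362
B_4 = 1 / 0.1362 = 7.3421
Σp_2ᵢ² = 0.24² + 0.04² + 0.26² + 0.02² + 0.18² + 0.17² + 0.06² + 0.03² = 0.0576 + 0.0016 + 0.0676 + 0.0004 + 0.0324 + 0.0289 + 0.0036 + 0.0009 = 0.1930
B_2 = 1 / 0.1930 = 5.1813
Highest B → broadest niche (most generalist): species 4 (B = 7.34).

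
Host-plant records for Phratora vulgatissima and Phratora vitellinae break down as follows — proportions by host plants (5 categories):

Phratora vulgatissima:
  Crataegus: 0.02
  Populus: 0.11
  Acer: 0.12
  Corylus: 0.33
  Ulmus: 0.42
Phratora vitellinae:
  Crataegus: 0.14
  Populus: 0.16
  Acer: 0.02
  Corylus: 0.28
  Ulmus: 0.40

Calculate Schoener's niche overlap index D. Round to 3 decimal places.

0.830

Σ|p₁ᵢ − p₂ᵢ| = 0.12 + 0.05 + 0.10 + 0.05 + 0.02 = 0.34
D = 1 − ½ × 0.34 = 1 − 0.170 = 0.83000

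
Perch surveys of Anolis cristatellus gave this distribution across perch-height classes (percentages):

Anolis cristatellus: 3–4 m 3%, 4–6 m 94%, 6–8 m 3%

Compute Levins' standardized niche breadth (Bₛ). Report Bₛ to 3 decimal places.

0.065

Convert percentages to proportions (divide by 100).
Σpᵢ² = 0.03² + 0.94² + 0.03² = 0.0009 + 0.8836 + 0.0009 = 0.8854
B = 1 / 0.8854 = 1.12943
Bₛ = (B − 1)/(n − 1) = (1.12943 − 1)/(3 − 1) = 0.12943/2 = 0.06472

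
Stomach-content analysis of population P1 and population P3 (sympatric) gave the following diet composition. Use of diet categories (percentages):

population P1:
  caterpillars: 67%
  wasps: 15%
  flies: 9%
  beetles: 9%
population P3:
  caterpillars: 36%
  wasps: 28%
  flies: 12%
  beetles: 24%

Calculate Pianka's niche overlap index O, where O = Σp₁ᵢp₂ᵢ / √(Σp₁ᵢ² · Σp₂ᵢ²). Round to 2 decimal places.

0.85

Convert percentages to proportions (divide by 100).
Σ p₁ᵢp₂ᵢ = 0.2412 + 0.0420 + 0.0108 + 0.0216 = 0.3156
Σp_1ᵢ² = 0.67² + 0.15² + 0.09² + 0.09² = 0.4489 + 0.0225 + 0.0081 + 0.0081 = 0.4876
Σp_2ᵢ² = 0.36² + 0.28² + 0.12² + 0.24² = 0.1296 + 0.0784 + 0.0144 + 0.0576 = 0.2800
O = 0.3156 / √(0.4876 × 0.2800) = 0.3156 / 0.36950 = 0.8541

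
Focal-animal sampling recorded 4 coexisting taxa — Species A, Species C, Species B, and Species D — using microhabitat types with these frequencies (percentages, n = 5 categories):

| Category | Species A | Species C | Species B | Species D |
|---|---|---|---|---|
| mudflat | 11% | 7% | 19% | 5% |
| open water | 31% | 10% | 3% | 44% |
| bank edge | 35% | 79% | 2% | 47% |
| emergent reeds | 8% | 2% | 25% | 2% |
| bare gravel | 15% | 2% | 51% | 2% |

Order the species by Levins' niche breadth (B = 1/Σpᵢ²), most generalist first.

Species A > Species B > Species D > Species C

Convert percentages to proportions (divide by 100).
Σp_Aᵢ² = 0.11² + 0.31² + 0.35² + 0.08² + 0.15² = 0.0121 + 0.0961 + 0.1225 + 0.0064 + 0.0225 = 0.2596
B_A = 1 / 0.2596 = 3.8521
Σp_Cᵢ² = 0.07² + 0.10² + 0.79² + 0.02² + 0.02² = 0.0049 + 0.0100 + 0.6241 + 0.0004 + 0.0004 = 0.6398
B_C = 1 / 0.6398 = 1.5630
Σp_Bᵢ² = 0.19² + 0.03² + 0.02² + 0.25² + 0.51² = 0.0361 + 0.0009 + 0.0004 + 0.0625 + 0.2601 = 0.3600
B_B = 1 / 0.3600 = 2.7778
Σp_Dᵢ² = 0.05² + 0.44² + 0.47² + 0.02² + 0.02² = 0.0025 + 0.1936 + 0.2209 + 0.0004 + 0.0004 = 0.4178
B_D = 1 / 0.4178 = 2.3935
Ranking by B (broadest → narrowest): Species A (3.85) > Species B (2.78) > Species D (2.39) > Species C (1.56)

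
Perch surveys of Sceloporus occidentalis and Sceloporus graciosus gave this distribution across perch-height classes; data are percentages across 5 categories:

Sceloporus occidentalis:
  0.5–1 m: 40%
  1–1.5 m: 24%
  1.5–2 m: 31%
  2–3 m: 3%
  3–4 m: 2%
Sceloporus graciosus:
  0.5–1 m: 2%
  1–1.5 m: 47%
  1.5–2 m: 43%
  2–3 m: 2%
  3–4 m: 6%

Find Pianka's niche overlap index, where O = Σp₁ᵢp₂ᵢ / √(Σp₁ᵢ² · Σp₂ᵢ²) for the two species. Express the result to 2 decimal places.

Convert percentages to proportions (divide by 100).
Σ p₁ᵢp₂ᵢ = 0.0080 + 0.1128 + 0.1333 + 0.0006 + 0.0012 = 0.2559
Σp_1ᵢ² = 0.40² + 0.24² + 0.31² + 0.03² + 0.02² = 0.1600 + 0.0576 + 0.0961 + 0.0009 + 0.0004 = 0.3150
Σp_2ᵢ² = 0.02² + 0.47² + 0.43² + 0.02² + 0.06² = 0.0004 + 0.2209 + 0.1849 + 0.0004 + 0.0036 = 0.4102
O = 0.2559 / √(0.3150 × 0.4102) = 0.2559 / 0.35946 = 0.7119

0.71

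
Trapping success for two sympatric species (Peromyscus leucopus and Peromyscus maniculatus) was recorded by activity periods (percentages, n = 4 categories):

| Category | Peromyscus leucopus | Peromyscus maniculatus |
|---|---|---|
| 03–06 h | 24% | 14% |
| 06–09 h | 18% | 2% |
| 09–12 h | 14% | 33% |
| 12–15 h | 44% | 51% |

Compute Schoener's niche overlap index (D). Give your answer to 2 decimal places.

Convert percentages to proportions (divide by 100).
Σ|p₁ᵢ − p₂ᵢ| = 0.10 + 0.16 + 0.19 + 0.07 = 0.52
D = 1 − ½ × 0.52 = 1 − 0.260 = 0.7400

0.74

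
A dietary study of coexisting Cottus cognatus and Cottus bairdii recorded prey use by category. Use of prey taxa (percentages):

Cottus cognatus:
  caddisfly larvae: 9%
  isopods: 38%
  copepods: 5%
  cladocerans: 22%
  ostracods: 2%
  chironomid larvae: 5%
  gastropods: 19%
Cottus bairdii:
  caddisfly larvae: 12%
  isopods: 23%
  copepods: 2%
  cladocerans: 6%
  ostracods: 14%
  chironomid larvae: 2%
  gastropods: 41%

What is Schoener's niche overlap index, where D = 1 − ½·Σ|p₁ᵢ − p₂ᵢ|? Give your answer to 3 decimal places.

0.630

Convert percentages to proportions (divide by 100).
Σ|p₁ᵢ − p₂ᵢ| = 0.03 + 0.15 + 0.03 + 0.16 + 0.12 + 0.03 + 0.22 = 0.74
D = 1 − ½ × 0.74 = 1 − 0.370 = 0.63000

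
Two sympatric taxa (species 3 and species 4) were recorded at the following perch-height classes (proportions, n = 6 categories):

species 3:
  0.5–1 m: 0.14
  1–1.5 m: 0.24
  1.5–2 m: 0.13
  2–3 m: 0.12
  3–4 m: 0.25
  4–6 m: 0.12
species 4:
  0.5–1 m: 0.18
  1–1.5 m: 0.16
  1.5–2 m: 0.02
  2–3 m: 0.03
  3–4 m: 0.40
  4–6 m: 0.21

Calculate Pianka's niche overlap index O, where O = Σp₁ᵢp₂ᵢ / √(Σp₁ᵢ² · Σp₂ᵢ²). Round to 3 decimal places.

Σ p₁ᵢp₂ᵢ = 0.0252 + 0.0384 + 0.0026 + 0.0036 + 0.1000 + 0.0252 = 0.1950
Σp_1ᵢ² = 0.14² + 0.24² + 0.13² + 0.12² + 0.25² + 0.12² = 0.0196 + 0.0576 + 0.0169 + 0.0144 + 0.0625 + 0.0144 = 0.1854
Σp_2ᵢ² = 0.18² + 0.16² + 0.02² + 0.03² + 0.40² + 0.21² = 0.0324 + 0.0256 + 0.0004 + 0.0009 + 0.1600 + 0.0441 = 0.2634
O = 0.1950 / √(0.1854 × 0.2634) = 0.1950 / 0.220985 = 0.88241

0.882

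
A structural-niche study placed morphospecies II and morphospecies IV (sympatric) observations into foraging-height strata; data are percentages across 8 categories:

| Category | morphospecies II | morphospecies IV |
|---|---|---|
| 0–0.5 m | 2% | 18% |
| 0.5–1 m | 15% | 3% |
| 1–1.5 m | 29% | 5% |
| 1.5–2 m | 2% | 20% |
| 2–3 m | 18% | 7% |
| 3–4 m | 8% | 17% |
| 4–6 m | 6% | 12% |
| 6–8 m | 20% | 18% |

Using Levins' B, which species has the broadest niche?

morphospecies IV

Convert percentages to proportions (divide by 100).
Σp_IIᵢ² = 0.02² + 0.15² + 0.29² + 0.02² + 0.18² + 0.08² + 0.06² + 0.20² = 0.0004 + 0.0225 + 0.0841 + 0.0004 + 0.0324 + 0.0064 + 0.0036 + 0.0400 = 0.1898
B_II = 1 / 0.1898 = 5.2687
Σp_IVᵢ² = 0.18² + 0.03² + 0.05² + 0.20² + 0.07² + 0.17² + 0.12² + 0.18² = 0.0324 + 0.0009 + 0.0025 + 0.0400 + 0.0049 + 0.0289 + 0.0144 + 0.0324 = 0.1564
B_IV = 1 / 0.1564 = 6.3939
Highest B → broadest niche (most generalist): morphospecies IV (B = 6.39).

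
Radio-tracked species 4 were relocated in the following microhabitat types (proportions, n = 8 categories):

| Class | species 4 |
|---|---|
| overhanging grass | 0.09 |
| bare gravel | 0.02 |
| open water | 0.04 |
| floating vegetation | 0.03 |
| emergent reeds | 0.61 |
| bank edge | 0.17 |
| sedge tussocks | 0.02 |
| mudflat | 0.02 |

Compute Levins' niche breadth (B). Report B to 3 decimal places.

Σpᵢ² = 0.09² + 0.02² + 0.04² + 0.03² + 0.61² + 0.17² + 0.02² + 0.02² = 0.0081 + 0.0004 + 0.0016 + 0.0009 + 0.3721 + 0.0289 + 0.0004 + 0.0004 = 0.4128
B = 1 / 0.4128 = 2.42248

2.422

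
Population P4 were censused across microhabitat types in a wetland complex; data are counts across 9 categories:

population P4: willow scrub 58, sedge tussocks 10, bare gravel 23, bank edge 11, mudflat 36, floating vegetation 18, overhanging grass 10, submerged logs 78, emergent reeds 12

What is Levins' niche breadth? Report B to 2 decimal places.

5.43

Proportions for population P4 (n=256): 58/256=0.2266, 10/256=0.0391, 23/256=0.0898, 11/256=0.0430, 36/256=0.1406, 18/256=0.0703, 10/256=0.0391, 78/256=0.3047, 12/256=0.0469
Σpᵢ² = 0.2266² + 0.0391² + 0.0898² + 0.0430² + 0.1406² + 0.0703² + 0.0391² + 0.3047² + 0.0469² = 0.051348 + 0.001529 + 0.008064 + 0.001849 + 0.019768 + 0.004942 + 0.001529 + 0.092842 + 0.002200 = 0.184071
B = 1 / 0.184071 = 5.4327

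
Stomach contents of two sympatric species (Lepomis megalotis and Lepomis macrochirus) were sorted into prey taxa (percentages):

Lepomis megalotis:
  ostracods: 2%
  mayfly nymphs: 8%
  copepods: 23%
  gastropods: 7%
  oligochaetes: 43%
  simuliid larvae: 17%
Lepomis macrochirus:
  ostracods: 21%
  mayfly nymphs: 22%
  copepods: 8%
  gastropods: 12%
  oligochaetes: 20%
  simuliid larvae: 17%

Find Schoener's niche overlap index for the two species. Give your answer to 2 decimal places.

0.62

Convert percentages to proportions (divide by 100).
Σ|p₁ᵢ − p₂ᵢ| = 0.19 + 0.14 + 0.15 + 0.05 + 0.23 + 0.00 = 0.76
D = 1 − ½ × 0.76 = 1 − 0.380 = 0.6200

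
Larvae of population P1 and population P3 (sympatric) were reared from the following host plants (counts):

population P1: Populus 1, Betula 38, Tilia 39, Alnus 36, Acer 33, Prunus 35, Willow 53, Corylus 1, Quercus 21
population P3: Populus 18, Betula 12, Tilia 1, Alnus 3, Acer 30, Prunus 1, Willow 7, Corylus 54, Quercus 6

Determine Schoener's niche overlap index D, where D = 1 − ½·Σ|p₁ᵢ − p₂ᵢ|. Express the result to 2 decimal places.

0.36

Proportions for population P1 (n=257): 1/257=0.0039, 38/257=0.1479, 39/257=0.1518, 36/257=0.1401, 33/257=0.1284, 35/257=0.1362, 53/257=0.2062, 1/257=0.0039, 21/257=0.0817
Proportions for population P3 (n=132): 18/132=0.1364, 12/132=0.0909, 1/132=0.0076, 3/132=0.0227, 30/132=0.2273, 1/132=0.0076, 7/132=0.0530, 54/132=0.4091, 6/132=0.0455
Σ|p₁ᵢ − p₂ᵢ| = 0.1325 + 0.0570 + 0.1442 + 0.1174 + 0.0989 + 0.1286 + 0.1532 + 0.4052 + 0.0362 = 1.2732
D = 1 − ½ × 1.2732 = 1 − 0.63660 = 0.36340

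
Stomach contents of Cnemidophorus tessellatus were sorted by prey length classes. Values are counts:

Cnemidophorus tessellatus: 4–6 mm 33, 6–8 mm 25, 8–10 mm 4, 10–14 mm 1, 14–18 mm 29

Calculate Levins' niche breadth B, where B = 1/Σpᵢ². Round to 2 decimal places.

Proportions for Cnemidophorus tessellatus (n=92): 33/92=0.3587, 25/92=0.2717, 4/92=0.0435, 1/92=0.0109, 29/92=0.3152
Σpᵢ² = 0.3587² + 0.2717² + 0.0435² + 0.0109² + 0.3152² = 0.128666 + 0.073821 + 0.001892 + 0.000119 + 0.099351 = 0.303849
B = 1 / 0.303849 = 3.2911

3.29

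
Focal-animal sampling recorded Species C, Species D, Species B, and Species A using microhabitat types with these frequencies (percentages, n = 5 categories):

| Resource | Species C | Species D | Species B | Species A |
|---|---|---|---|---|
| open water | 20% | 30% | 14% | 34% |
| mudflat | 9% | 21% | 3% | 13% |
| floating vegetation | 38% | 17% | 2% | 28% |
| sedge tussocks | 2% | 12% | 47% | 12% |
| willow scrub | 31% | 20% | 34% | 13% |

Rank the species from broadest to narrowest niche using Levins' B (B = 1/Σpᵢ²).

Convert percentages to proportions (divide by 100).
Σp_Cᵢ² = 0.20² + 0.09² + 0.38² + 0.02² + 0.31² = 0.0400 + 0.0081 + 0.1444 + 0.0004 + 0.0961 = 0.2890
B_C = 1 / 0.2890 = 3.4602
Σp_Dᵢ² = 0.30² + 0.21² + 0.17² + 0.12² + 0.20² = 0.0900 + 0.0441 + 0.0289 + 0.0144 + 0.0400 = 0.2174
B_D = 1 / 0.2174 = 4.5998
Σp_Bᵢ² = 0.14² + 0.03² + 0.02² + 0.47² + 0.34² = 0.0196 + 0.0009 + 0.0004 + 0.2209 + 0.1156 = 0.3574
B_B = 1 / 0.3574 = 2.7980
Σp_Aᵢ² = 0.34² + 0.13² + 0.28² + 0.12² + 0.13² = 0.1156 + 0.0169 + 0.0784 + 0.0144 + 0.0169 = 0.2422
B_A = 1 / 0.2422 = 4.1288
Ranking by B (broadest → narrowest): Species D (4.60) > Species A (4.13) > Species C (3.46) > Species B (2.80)

Species D > Species A > Species C > Species B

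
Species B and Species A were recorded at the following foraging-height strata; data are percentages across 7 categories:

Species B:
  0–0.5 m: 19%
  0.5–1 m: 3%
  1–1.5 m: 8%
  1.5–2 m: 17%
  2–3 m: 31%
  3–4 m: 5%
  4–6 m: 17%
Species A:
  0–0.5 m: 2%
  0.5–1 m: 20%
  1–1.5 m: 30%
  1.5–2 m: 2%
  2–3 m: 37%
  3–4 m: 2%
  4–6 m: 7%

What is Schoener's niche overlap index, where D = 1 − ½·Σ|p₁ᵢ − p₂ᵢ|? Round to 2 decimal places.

Convert percentages to proportions (divide by 100).
Σ|p₁ᵢ − p₂ᵢ| = 0.17 + 0.17 + 0.22 + 0.15 + 0.06 + 0.03 + 0.10 = 0.90
D = 1 − ½ × 0.90 = 1 − 0.450 = 0.5500

0.55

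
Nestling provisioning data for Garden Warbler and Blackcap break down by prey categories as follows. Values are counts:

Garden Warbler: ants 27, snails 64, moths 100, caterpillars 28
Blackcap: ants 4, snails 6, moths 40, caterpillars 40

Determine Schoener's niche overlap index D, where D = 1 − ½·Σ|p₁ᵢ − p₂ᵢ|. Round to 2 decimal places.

0.68

Proportions for Garden Warbler (n=219): 27/219=0.1233, 64/219=0.2922, 100/219=0.4566, 28/219=0.1279
Proportions for Blackcap (n=90): 4/90=0.0444, 6/90=0.0667, 40/90=0.4444, 40/90=0.4444
Σ|p₁ᵢ − p₂ᵢ| = 0.0789 + 0.2255 + 0.0122 + 0.3165 = 0.6331
D = 1 − ½ × 0.6331 = 1 − 0.31655 = 0.68345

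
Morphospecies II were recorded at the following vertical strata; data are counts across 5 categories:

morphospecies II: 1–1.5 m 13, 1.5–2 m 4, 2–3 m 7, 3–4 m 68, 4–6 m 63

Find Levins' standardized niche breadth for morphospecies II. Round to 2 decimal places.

0.43

Proportions for morphospecies II (n=155): 13/155=0.0839, 4/155=0.0258, 7/155=0.0452, 68/155=0.4387, 63/155=0.4065
Σpᵢ² = 0.0839² + 0.0258² + 0.0452² + 0.4387² + 0.4065² = 0.007039 + 0.000666 + 0.002043 + 0.192458 + 0.165242 = 0.367448
B = 1 / 0.367448 = 2.7215
Bₛ = (B − 1)/(n − 1) = (2.7215 − 1)/(5 − 1) = 1.7215/4 = 0.4304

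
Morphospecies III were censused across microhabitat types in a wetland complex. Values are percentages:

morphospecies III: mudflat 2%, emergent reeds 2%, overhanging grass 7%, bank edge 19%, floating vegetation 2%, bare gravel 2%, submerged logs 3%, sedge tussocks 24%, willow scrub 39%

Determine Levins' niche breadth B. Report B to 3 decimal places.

Convert percentages to proportions (divide by 100).
Σpᵢ² = 0.02² + 0.02² + 0.07² + 0.19² + 0.02² + 0.02² + 0.03² + 0.24² + 0.39² = 0.0004 + 0.0004 + 0.0049 + 0.0361 + 0.0004 + 0.0004 + 0.0009 + 0.0576 + 0.1521 = 0.2532
B = 1 / 0.2532 = 3.94945

3.949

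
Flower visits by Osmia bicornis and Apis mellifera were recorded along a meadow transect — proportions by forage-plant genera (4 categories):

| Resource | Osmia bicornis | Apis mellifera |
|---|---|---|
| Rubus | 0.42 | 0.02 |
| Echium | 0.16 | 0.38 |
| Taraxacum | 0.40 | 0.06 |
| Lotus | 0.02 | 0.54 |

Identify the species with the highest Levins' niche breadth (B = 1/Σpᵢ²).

Osmia bicornis

Σp_bicoᵢ² = 0.42² + 0.16² + 0.40² + 0.02² = 0.1764 + 0.0256 + 0.1600 + 0.0004 = 0.3624
B_bico = 1 / 0.3624 = 2.7594
Σp_mellᵢ² = 0.02² + 0.38² + 0.06² + 0.54² = 0.0004 + 0.1444 + 0.0036 + 0.2916 = 0.4400
B_mell = 1 / 0.4400 = 2.2727
Highest B → broadest niche (most generalist): Osmia bicornis (B = 2.76).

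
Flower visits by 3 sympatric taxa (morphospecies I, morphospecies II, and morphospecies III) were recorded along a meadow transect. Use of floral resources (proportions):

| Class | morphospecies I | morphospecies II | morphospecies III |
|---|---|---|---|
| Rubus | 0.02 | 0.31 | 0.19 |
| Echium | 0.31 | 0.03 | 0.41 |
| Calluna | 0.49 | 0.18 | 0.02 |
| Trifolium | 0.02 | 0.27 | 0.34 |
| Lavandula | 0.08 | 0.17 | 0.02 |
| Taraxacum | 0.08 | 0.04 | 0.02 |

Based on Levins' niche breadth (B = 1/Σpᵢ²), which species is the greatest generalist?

morphospecies II

Σp_Iᵢ² = 0.02² + 0.31² + 0.49² + 0.02² + 0.08² + 0.08² = 0.0004 + 0.0961 + 0.2401 + 0.0004 + 0.0064 + 0.0064 = 0.3498
B_I = 1 / 0.3498 = 2.8588
Σp_IIᵢ² = 0.31² + 0.03² + 0.18² + 0.27² + 0.17² + 0.04² = 0.0961 + 0.0009 + 0.0324 + 0.0729 + 0.0289 + 0.0016 = 0.2328
B_II = 1 / 0.2328 = 4.2955
Σp_IIIᵢ² = 0.19² + 0.41² + 0.02² + 0.34² + 0.02² + 0.02² = 0.0361 + 0.1681 + 0.0004 + 0.1156 + 0.0004 + 0.0004 = 0.3210
B_III = 1 / 0.3210 = 3.1153
Highest B → broadest niche (most generalist): morphospecies II (B = 4.30).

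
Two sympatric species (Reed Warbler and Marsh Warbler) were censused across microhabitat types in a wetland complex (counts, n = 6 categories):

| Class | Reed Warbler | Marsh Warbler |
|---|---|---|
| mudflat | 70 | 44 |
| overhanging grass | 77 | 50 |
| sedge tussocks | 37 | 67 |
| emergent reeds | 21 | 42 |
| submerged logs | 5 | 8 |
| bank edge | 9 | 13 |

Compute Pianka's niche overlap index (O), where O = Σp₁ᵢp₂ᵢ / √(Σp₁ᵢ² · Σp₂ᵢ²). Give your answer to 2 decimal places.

0.89

Proportions for Reed Warbler (n=219): 70/219=0.3196, 77/219=0.3516, 37/219=0.1689, 21/219=0.0959, 5/219=0.0228, 9/219=0.0411
Proportions for Marsh Warbler (n=224): 44/224=0.1964, 50/224=0.2232, 67/224=0.2991, 42/224=0.1875, 8/224=0.0357, 13/224=0.0580
Σ p₁ᵢp₂ᵢ = 0.062769 + 0.078477 + 0.050518 + 0.017981 + 0.000814 + 0.002384 = 0.212943
Σp_1ᵢ² = 0.3196² + 0.3516² + 0.1689² + 0.0959² + 0.0228² + 0.0411² = 0.102144 + 0.123623 + 0.028527 + 0.009197 + 0.000520 + 0.001689 = 0.265700
Σp_2ᵢ² = 0.1964² + 0.2232² + 0.2991² + 0.1875² + 0.0357² + 0.0580² = 0.038573 + 0.049818 + 0.089461 + 0.035156 + 0.001274 + 0.003364 = 0.217646
O = 0.212943 / √(0.265700 × 0.217646) = 0.212943 / 0.2404757 = 0.8855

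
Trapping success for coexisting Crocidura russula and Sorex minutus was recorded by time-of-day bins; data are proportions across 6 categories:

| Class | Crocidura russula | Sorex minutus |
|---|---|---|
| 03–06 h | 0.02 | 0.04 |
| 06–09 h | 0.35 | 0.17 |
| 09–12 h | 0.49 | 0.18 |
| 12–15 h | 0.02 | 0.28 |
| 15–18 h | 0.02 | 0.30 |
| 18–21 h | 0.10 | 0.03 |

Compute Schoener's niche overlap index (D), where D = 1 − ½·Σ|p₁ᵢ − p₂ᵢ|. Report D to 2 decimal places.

0.44

Σ|p₁ᵢ − p₂ᵢ| = 0.02 + 0.18 + 0.31 + 0.26 + 0.28 + 0.07 = 1.12
D = 1 − ½ × 1.12 = 1 − 0.560 = 0.4400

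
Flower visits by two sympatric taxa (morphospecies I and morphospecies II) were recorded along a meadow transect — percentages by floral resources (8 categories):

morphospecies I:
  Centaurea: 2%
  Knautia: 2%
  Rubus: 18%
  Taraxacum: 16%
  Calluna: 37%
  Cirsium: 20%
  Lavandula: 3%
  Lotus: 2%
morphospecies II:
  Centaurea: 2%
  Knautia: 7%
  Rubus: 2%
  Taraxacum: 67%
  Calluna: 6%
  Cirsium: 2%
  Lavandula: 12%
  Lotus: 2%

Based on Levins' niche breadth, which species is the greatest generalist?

Convert percentages to proportions (divide by 100).
Σp_Iᵢ² = 0.02² + 0.02² + 0.18² + 0.16² + 0.37² + 0.20² + 0.03² + 0.02² = 0.0004 + 0.0004 + 0.0324 + 0.0256 + 0.1369 + 0.0400 + 0.0009 + 0.0004 = 0.2370
B_I = 1 / 0.2370 = 4.2194
Σp_IIᵢ² = 0.02² + 0.07² + 0.02² + 0.67² + 0.06² + 0.02² + 0.12² + 0.02² = 0.0004 + 0.0049 + 0.0004 + 0.4489 + 0.0036 + 0.0004 + 0.0144 + 0.0004 = 0.4734
B_II = 1 / 0.4734 = 2.1124
Highest B → broadest niche (most generalist): morphospecies I (B = 4.22).

morphospecies I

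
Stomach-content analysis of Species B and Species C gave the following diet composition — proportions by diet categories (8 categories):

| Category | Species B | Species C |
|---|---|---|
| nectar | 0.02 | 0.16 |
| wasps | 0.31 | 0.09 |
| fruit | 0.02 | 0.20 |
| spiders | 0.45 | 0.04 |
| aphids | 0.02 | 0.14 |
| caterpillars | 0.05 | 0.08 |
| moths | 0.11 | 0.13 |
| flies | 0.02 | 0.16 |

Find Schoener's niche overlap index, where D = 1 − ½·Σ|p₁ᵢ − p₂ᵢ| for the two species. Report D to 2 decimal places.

0.37

Σ|p₁ᵢ − p₂ᵢ| = 0.14 + 0.22 + 0.18 + 0.41 + 0.12 + 0.03 + 0.02 + 0.14 = 1.26
D = 1 − ½ × 1.26 = 1 − 0.630 = 0.3700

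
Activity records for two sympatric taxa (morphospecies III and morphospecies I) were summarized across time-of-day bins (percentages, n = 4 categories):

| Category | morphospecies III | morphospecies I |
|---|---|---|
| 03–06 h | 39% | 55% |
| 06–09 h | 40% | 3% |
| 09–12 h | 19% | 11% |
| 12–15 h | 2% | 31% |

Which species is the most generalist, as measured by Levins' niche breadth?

morphospecies III

Convert percentages to proportions (divide by 100).
Σp_IIIᵢ² = 0.39² + 0.40² + 0.19² + 0.02² = 0.1521 + 0.1600 + 0.0361 + 0.0004 = 0.3486
B_III = 1 / 0.3486 = 2.8686
Σp_Iᵢ² = 0.55² + 0.03² + 0.11² + 0.31² = 0.3025 + 0.0009 + 0.0121 + 0.0961 = 0.4116
B_I = 1 / 0.4116 = 2.4295
Highest B → broadest niche (most generalist): morphospecies III (B = 2.87).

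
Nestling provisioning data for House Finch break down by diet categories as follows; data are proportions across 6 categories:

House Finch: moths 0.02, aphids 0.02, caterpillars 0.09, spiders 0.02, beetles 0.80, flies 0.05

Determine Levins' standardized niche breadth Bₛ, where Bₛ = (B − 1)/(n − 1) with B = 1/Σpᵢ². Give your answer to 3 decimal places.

Σpᵢ² = 0.02² + 0.02² + 0.09² + 0.02² + 0.80² + 0.05² = 0.0004 + 0.0004 + 0.0081 + 0.0004 + 0.6400 + 0.0025 = 0.6518
B = 1 / 0.6518 = 1.53421
Bₛ = (B − 1)/(n − 1) = (1.53421 − 1)/(6 − 1) = 0.53421/5 = 0.10684

0.107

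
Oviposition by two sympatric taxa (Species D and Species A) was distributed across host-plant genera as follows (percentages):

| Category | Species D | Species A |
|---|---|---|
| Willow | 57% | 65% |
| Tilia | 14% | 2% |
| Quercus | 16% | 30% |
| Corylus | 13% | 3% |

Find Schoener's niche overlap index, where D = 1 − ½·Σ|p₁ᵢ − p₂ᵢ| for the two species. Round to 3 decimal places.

Convert percentages to proportions (divide by 100).
Σ|p₁ᵢ − p₂ᵢ| = 0.08 + 0.12 + 0.14 + 0.10 = 0.44
D = 1 − ½ × 0.44 = 1 − 0.220 = 0.78000

0.780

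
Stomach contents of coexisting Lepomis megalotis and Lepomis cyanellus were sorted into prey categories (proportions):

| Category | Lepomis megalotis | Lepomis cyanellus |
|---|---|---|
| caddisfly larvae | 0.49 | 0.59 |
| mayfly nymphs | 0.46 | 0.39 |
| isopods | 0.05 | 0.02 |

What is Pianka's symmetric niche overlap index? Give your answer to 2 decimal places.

Σ p₁ᵢp₂ᵢ = 0.2891 + 0.1794 + 0.0010 = 0.4695
Σp_1ᵢ² = 0.49² + 0.46² + 0.05² = 0.2401 + 0.2116 + 0.0025 = 0.4542
Σp_2ᵢ² = 0.59² + 0.39² + 0.02² = 0.3481 + 0.1521 + 0.0004 = 0.5006
O = 0.4695 / √(0.4542 × 0.5006) = 0.4695 / 0.47684 = 0.9846

0.98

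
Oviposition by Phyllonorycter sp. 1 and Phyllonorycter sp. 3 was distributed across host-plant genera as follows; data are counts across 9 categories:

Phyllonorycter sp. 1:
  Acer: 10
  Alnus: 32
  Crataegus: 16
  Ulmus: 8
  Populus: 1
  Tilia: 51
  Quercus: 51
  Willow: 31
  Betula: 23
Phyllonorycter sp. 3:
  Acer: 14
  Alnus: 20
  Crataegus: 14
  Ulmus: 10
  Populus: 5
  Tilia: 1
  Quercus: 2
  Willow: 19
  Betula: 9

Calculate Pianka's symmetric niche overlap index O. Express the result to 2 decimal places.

Proportions for Phyllonorycter sp. 1 (n=223): 10/223=0.0448, 32/223=0.1435, 16/223=0.0717, 8/223=0.0359, 1/223=0.0045, 51/223=0.2287, 51/223=0.2287, 31/223=0.1390, 23/223=0.1031
Proportions for Phyllonorycter sp. 3 (n=94): 14/94=0.1489, 20/94=0.2128, 14/94=0.1489, 10/94=0.1064, 5/94=0.0532, 1/94=0.0106, 2/94=0.0213, 19/94=0.2021, 9/94=0.0957
Σ p₁ᵢp₂ᵢ = 0.006671 + 0.030537 + 0.010676 + 0.003820 + 0.000239 + 0.002424 + 0.004871 + 0.028092 + 0.009867 = 0.097197
Σp_1ᵢ² = 0.0448² + 0.1435² + 0.0717² + 0.0359² + 0.0045² + 0.2287² + 0.2287² + 0.1390² + 0.1031² = 0.002007 + 0.020592 + 0.005141 + 0.001289 + 0.000020 + 0.052304 + 0.052304 + 0.019321 + 0.010630 = 0.163608
Σp_2ᵢ² = 0.1489² + 0.2128² + 0.1489² + 0.1064² + 0.0532² + 0.0106² + 0.0213² + 0.2021² + 0.0957² = 0.022171 + 0.045284 + 0.022171 + 0.011321 + 0.002830 + 0.000112 + 0.000454 + 0.040844 + 0.009158 = 0.154345
O = 0.097197 / √(0.163608 × 0.154345) = 0.097197 / 0.1589090 = 0.6117

0.61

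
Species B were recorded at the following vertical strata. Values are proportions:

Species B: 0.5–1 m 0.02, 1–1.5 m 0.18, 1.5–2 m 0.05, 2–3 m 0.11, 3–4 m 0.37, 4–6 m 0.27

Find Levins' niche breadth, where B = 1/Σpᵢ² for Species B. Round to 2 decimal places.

Σpᵢ² = 0.02² + 0.18² + 0.05² + 0.11² + 0.37² + 0.27² = 0.0004 + 0.0324 + 0.0025 + 0.0121 + 0.1369 + 0.0729 = 0.2572
B = 1 / 0.2572 = 3.8880

3.89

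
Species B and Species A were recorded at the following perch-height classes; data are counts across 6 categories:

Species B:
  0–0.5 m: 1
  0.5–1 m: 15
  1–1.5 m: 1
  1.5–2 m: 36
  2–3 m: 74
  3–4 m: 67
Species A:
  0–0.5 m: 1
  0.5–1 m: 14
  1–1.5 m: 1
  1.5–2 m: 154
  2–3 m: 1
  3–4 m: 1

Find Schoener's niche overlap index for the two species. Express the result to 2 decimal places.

Proportions for Species B (n=194): 1/194=0.0052, 15/194=0.0773, 1/194=0.0052, 36/194=0.1856, 74/194=0.3814, 67/194=0.3454
Proportions for Species A (n=172): 1/172=0.0058, 14/172=0.0814, 1/172=0.0058, 154/172=0.8953, 1/172=0.0058, 1/172=0.0058
Σ|p₁ᵢ − p₂ᵢ| = 0.0006 + 0.0041 + 0.0006 + 0.7097 + 0.3756 + 0.3396 = 1.4302
D = 1 − ½ × 1.4302 = 1 − 0.71510 = 0.28490

0.28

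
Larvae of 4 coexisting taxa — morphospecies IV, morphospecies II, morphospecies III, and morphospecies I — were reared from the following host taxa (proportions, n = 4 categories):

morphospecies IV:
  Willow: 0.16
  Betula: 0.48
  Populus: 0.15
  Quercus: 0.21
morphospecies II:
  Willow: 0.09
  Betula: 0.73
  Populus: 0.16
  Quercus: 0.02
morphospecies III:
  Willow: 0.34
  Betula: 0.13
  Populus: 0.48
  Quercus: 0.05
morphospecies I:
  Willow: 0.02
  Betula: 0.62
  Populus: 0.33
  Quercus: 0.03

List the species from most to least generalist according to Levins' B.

Σp_IVᵢ² = 0.16² + 0.48² + 0.15² + 0.21² = 0.0256 + 0.2304 + 0.0225 + 0.0441 = 0.3226
B_IV = 1 / 0.3226 = 3.0998
Σp_IIᵢ² = 0.09² + 0.73² + 0.16² + 0.02² = 0.0081 + 0.5329 + 0.0256 + 0.0004 = 0.5670
B_II = 1 / 0.5670 = 1.7637
Σp_IIIᵢ² = 0.34² + 0.13² + 0.48² + 0.05² = 0.1156 + 0.0169 + 0.2304 + 0.0025 = 0.3654
B_III = 1 / 0.3654 = 2.7367
Σp_Iᵢ² = 0.02² + 0.62² + 0.33² + 0.03² = 0.0004 + 0.3844 + 0.1089 + 0.0009 = 0.4946
B_I = 1 / 0.4946 = 2.0218
Ranking by B (broadest → narrowest): morphospecies IV (3.10) > morphospecies III (2.74) > morphospecies I (2.02) > morphospecies II (1.76)

morphospecies IV > morphospecies III > morphospecies I > morphospecies II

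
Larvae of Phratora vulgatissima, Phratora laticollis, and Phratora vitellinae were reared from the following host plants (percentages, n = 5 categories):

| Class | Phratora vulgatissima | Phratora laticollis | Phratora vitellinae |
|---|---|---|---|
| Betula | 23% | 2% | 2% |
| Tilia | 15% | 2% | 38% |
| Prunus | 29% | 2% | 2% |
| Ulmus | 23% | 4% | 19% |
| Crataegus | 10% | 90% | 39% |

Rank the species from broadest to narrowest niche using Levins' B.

Phratora vulgatissima > Phratora vitellinae > Phratora laticollis

Convert percentages to proportions (divide by 100).
Σp_vulgᵢ² = 0.23² + 0.15² + 0.29² + 0.23² + 0.10² = 0.0529 + 0.0225 + 0.0841 + 0.0529 + 0.0100 = 0.2224
B_vulg = 1 / 0.2224 = 4.4964
Σp_latiᵢ² = 0.02² + 0.02² + 0.02² + 0.04² + 0.90² = 0.0004 + 0.0004 + 0.0004 + 0.0016 + 0.8100 = 0.8128
B_lati = 1 / 0.8128 = 1.2303
Σp_viteᵢ² = 0.02² + 0.38² + 0.02² + 0.19² + 0.39² = 0.0004 + 0.1444 + 0.0004 + 0.0361 + 0.1521 = 0.3334
B_vite = 1 / 0.3334 = 2.9994
Ranking by B (broadest → narrowest): Phratora vulgatissima (4.50) > Phratora vitellinae (3.00) > Phratora laticollis (1.23)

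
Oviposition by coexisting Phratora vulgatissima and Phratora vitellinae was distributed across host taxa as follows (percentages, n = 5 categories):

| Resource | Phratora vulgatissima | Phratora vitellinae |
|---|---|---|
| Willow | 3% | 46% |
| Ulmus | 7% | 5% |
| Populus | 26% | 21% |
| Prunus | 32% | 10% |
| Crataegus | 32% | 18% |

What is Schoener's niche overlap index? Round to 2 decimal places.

Convert percentages to proportions (divide by 100).
Σ|p₁ᵢ − p₂ᵢ| = 0.43 + 0.02 + 0.05 + 0.22 + 0.14 = 0.86
D = 1 − ½ × 0.86 = 1 − 0.430 = 0.5700

0.57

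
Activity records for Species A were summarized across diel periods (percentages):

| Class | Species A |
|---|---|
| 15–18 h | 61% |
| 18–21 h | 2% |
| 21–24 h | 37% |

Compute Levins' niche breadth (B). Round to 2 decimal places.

Convert percentages to proportions (divide by 100).
Σpᵢ² = 0.61² + 0.02² + 0.37² = 0.3721 + 0.0004 + 0.1369 = 0.5094
B = 1 / 0.5094 = 1.9631

1.96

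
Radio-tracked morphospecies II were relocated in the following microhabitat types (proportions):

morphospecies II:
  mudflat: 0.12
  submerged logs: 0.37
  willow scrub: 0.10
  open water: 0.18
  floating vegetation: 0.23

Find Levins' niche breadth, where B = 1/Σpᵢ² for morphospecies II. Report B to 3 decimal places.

4.055

Σpᵢ² = 0.12² + 0.37² + 0.10² + 0.18² + 0.23² = 0.0144 + 0.1369 + 0.0100 + 0.0324 + 0.0529 = 0.2466
B = 1 / 0.2466 = 4.05515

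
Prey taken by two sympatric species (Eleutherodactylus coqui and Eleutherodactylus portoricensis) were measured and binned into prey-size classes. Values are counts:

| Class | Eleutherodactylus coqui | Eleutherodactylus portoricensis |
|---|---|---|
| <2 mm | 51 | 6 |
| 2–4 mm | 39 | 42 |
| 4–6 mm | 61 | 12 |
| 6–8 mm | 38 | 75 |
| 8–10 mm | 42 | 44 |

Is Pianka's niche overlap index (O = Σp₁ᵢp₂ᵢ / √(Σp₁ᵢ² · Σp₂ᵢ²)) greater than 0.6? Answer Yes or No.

Yes

Proportions for Eleutherodactylus coqui (n=231): 51/231=0.2208, 39/231=0.1688, 61/231=0.2641, 38/231=0.1645, 42/231=0.1818
Proportions for Eleutherodactylus portoricensis (n=179): 6/179=0.0335, 42/179=0.2346, 12/179=0.0670, 75/179=0.4190, 44/179=0.2458
Σ p₁ᵢp₂ᵢ = 0.007397 + 0.039600 + 0.017695 + 0.068926 + 0.044686 = 0.178304
Σp_1ᵢ² = 0.2208² + 0.1688² + 0.2641² + 0.1645² + 0.1818² = 0.048753 + 0.028493 + 0.069749 + 0.027060 + 0.033051 = 0.207106
Σp_2ᵢ² = 0.0335² + 0.2346² + 0.0670² + 0.4190² + 0.2458² = 0.001122 + 0.055037 + 0.004489 + 0.175561 + 0.060418 = 0.296627
O = 0.178304 / √(0.207106 × 0.296627) = 0.178304 / 0.2478573 = 0.7194
O = 0.7194 > 0.6 → Yes.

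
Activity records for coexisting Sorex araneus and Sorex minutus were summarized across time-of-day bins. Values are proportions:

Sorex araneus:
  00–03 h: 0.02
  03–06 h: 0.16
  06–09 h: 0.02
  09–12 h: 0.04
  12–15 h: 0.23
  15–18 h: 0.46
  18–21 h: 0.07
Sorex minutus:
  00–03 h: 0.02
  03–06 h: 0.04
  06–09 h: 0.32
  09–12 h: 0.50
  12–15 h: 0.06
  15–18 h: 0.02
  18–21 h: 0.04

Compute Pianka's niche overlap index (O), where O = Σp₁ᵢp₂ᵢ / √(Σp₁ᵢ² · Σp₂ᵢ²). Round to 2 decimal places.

Σ p₁ᵢp₂ᵢ = 0.0004 + 0.0064 + 0.0064 + 0.0200 + 0.0138 + 0.0092 + 0.0028 = 0.0590
Σp_1ᵢ² = 0.02² + 0.16² + 0.02² + 0.04² + 0.23² + 0.46² + 0.07² = 0.0004 + 0.0256 + 0.0004 + 0.0016 + 0.0529 + 0.2116 + 0.0049 = 0.2974
Σp_2ᵢ² = 0.02² + 0.04² + 0.32² + 0.50² + 0.06² + 0.02² + 0.04² = 0.0004 + 0.0016 + 0.1024 + 0.2500 + 0.0036 + 0.0004 + 0.0016 = 0.3600
O = 0.0590 / √(0.2974 × 0.3600) = 0.0590 / 0.32721 = 0.1803

0.18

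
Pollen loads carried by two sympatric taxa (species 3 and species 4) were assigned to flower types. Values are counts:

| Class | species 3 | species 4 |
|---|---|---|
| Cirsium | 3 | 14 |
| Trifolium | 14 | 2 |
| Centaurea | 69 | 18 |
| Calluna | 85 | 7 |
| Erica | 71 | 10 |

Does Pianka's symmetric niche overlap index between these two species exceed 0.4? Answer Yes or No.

Proportions for species 3 (n=242): 3/242=0.0124, 14/242=0.0579, 69/242=0.2851, 85/242=0.3512, 71/242=0.2934
Proportions for species 4 (n=51): 14/51=0.2745, 2/51=0.0392, 18/51=0.3529, 7/51=0.1373, 10/51=0.1961
Σ p₁ᵢp₂ᵢ = 0.003404 + 0.002270 + 0.100612 + 0.048220 + 0.057536 = 0.212042
Σp_1ᵢ² = 0.0124² + 0.0579² + 0.2851² + 0.3512² + 0.2934² = 0.000154 + 0.003352 + 0.081282 + 0.123341 + 0.086084 = 0.294213
Σp_2ᵢ² = 0.2745² + 0.0392² + 0.3529² + 0.1373² + 0.1961² = 0.075350 + 0.001537 + 0.124538 + 0.018851 + 0.038455 = 0.258731
O = 0.212042 / √(0.294213 × 0.258731) = 0.212042 / 0.2759022 = 0.7685
O = 0.7685 > 0.4 → Yes.

Yes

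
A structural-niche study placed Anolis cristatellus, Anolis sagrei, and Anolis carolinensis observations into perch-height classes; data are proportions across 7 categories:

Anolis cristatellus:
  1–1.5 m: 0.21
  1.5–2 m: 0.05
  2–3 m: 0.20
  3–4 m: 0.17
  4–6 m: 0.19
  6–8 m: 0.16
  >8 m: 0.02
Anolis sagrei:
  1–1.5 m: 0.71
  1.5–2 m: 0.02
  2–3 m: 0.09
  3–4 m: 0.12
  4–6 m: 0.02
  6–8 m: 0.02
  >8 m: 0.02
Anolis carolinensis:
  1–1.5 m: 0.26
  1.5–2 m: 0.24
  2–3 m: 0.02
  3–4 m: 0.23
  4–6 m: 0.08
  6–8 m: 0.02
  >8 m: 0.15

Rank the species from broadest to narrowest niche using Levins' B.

Σp_crisᵢ² = 0.21² + 0.05² + 0.20² + 0.17² + 0.19² + 0.16² + 0.02² = 0.0441 + 0.0025 + 0.0400 + 0.0289 + 0.0361 + 0.0256 + 0.0004 = 0.1776
B_cris = 1 / 0.1776 = 5.6306
Σp_sagrᵢ² = 0.71² + 0.02² + 0.09² + 0.12² + 0.02² + 0.02² + 0.02² = 0.5041 + 0.0004 + 0.0081 + 0.0144 + 0.0004 + 0.0004 + 0.0004 = 0.5282
B_sagr = 1 / 0.5282 = 1.8932
Σp_caroᵢ² = 0.26² + 0.24² + 0.02² + 0.23² + 0.08² + 0.02² + 0.15² = 0.0676 + 0.0576 + 0.0004 + 0.0529 + 0.0064 + 0.0004 + 0.0225 = 0.2078
B_caro = 1 / 0.2078 = 4.8123
Ranking by B (broadest → narrowest): Anolis cristatellus (5.63) > Anolis carolinensis (4.81) > Anolis sagrei (1.89)

Anolis cristatellus > Anolis carolinensis > Anolis sagrei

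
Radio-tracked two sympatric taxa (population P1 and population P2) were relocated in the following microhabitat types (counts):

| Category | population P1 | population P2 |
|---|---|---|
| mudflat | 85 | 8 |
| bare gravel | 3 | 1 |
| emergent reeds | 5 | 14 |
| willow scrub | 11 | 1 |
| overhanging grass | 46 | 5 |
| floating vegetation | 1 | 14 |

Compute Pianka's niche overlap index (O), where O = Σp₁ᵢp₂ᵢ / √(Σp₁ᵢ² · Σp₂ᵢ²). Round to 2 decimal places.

0.47

Proportions for population P1 (n=151): 85/151=0.5629, 3/151=0.0199, 5/151=0.0331, 11/151=0.0728, 46/151=0.3046, 1/151=0.0066
Proportions for population P2 (n=43): 8/43=0.1860, 1/43=0.0233, 14/43=0.3256, 1/43=0.0233, 5/43=0.1163, 14/43=0.3256
Σ p₁ᵢp₂ᵢ = 0.104699 + 0.000464 + 0.010777 + 0.001696 + 0.035425 + 0.002149 = 0.155210
Σp_1ᵢ² = 0.5629² + 0.0199² + 0.0331² + 0.0728² + 0.3046² + 0.0066² = 0.316856 + 0.000396 + 0.001096 + 0.005300 + 0.092781 + 0.000044 = 0.416473
Σp_2ᵢ² = 0.1860² + 0.0233² + 0.3256² + 0.0233² + 0.1163² + 0.3256² = 0.034596 + 0.000543 + 0.106015 + 0.000543 + 0.013526 + 0.106015 = 0.261238
O = 0.155210 / √(0.416473 × 0.261238) = 0.155210 / 0.3298463 = 0.4706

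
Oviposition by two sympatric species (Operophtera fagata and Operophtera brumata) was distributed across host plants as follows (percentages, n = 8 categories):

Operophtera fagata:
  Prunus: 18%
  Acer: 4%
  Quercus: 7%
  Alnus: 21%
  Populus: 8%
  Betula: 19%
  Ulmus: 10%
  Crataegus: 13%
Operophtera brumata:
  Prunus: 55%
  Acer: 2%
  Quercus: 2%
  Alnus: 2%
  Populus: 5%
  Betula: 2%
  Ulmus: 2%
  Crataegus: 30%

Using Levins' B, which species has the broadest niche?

Convert percentages to proportions (divide by 100).
Σp_fagaᵢ² = 0.18² + 0.04² + 0.07² + 0.21² + 0.08² + 0.19² + 0.10² + 0.13² = 0.0324 + 0.0016 + 0.0049 + 0.0441 + 0.0064 + 0.0361 + 0.0100 + 0.0169 = 0.1524
B_faga = 1 / 0.1524 = 6.5617
Σp_brumᵢ² = 0.55² + 0.02² + 0.02² + 0.02² + 0.05² + 0.02² + 0.02² + 0.30² = 0.3025 + 0.0004 + 0.0004 + 0.0004 + 0.0025 + 0.0004 + 0.0004 + 0.0900 = 0.3970
B_brum = 1 / 0.3970 = 2.5189
Highest B → broadest niche (most generalist): Operophtera fagata (B = 6.56).

Operophtera fagata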